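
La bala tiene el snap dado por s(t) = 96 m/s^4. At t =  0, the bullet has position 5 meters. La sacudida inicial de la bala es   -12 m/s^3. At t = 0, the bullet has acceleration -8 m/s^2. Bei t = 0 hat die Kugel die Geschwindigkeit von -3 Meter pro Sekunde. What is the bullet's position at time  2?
We need to integrate our snap equation s(t) = 96 4 times. The integral of snap is jerk. Using j(0) = -12, we get j(t) = 96·t - 12. Taking ∫j(t)dt and applying a(0) = -8, we find a(t) = 48·t^2 - 12·t - 8. Finding the antiderivative of a(t) and using v(0) = -3: v(t) = 16·t^3 - 6·t^2 - 8·t - 3. The integral of velocity is position. Using x(0) = 5, we get x(t) = 4·t^4 - 2·t^3 - 4·t^2 - 3·t + 5. Using x(t) = 4·t^4 - 2·t^3 - 4·t^2 - 3·t + 5 and substituting t = 2, we find x = 31.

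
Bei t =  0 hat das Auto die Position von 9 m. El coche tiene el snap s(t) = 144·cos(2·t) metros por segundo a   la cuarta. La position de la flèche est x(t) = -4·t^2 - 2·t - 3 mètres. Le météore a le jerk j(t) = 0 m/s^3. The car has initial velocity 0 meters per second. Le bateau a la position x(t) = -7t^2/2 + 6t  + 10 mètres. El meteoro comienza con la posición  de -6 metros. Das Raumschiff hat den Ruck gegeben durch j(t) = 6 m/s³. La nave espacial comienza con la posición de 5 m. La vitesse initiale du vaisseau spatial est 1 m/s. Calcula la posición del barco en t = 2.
Usando x(t) = -7·t^2/2 + 6·t + 10 y sustituyendo t = 2, encontramos x = 8.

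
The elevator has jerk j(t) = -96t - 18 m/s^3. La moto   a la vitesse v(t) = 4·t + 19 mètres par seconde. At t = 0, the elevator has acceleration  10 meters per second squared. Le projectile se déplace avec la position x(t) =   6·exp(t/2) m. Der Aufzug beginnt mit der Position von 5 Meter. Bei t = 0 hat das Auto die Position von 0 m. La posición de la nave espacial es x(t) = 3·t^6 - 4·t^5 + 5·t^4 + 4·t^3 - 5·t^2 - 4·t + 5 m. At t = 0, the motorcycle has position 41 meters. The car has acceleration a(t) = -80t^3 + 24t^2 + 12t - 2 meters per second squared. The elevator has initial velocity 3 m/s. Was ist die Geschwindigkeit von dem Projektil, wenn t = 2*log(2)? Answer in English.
Starting from position x(t) = 6·exp(t/2), we take 1 derivative. Taking d/dt of x(t), we find v(t) = 3·exp(t/2). From the given velocity equation v(t) = 3·exp(t/2), we substitute t = 2*log(2) to get v = 6.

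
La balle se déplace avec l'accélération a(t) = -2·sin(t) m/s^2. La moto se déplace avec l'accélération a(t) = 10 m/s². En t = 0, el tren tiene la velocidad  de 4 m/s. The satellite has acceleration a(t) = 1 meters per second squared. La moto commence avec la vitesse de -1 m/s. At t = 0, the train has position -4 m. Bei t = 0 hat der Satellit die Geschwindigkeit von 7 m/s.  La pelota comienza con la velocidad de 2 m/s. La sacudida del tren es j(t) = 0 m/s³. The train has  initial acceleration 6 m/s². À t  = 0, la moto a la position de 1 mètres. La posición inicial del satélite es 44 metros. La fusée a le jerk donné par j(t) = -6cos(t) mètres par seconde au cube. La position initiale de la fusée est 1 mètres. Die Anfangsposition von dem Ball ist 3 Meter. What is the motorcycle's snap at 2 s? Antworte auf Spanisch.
Debemos derivar nuestra ecuación de la aceleración a(t) = 10 2 veces. Derivando la aceleración, obtenemos la sacudida: j(t) = 0. Tomando d/dt de j(t), encontramos s(t) = 0. Tenemos el snap s(t) = 0. Sustituyendo t = 2: s(2) = 0.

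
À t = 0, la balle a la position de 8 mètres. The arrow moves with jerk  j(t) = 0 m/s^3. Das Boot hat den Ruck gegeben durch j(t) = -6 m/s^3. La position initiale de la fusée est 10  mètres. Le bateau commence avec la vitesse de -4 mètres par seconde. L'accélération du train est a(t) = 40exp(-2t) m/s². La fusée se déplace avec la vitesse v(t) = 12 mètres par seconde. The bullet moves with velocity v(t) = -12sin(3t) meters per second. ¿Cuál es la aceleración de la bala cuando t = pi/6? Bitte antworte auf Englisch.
We must differentiate our velocity equation v(t) = -12·sin(3·t) 1 time. The derivative of velocity gives acceleration: a(t) = -36·cos(3·t). From the given acceleration equation a(t) = -36·cos(3·t), we substitute t = pi/6 to get a = 0.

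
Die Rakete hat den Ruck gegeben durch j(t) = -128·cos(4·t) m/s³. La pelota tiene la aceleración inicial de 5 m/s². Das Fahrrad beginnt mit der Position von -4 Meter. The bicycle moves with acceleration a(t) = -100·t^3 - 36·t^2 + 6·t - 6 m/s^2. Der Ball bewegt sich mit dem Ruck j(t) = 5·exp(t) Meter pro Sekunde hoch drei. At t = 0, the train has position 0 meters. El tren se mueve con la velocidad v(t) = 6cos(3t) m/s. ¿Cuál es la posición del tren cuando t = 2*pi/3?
Debemos encontrar la integral de nuestra ecuación de la velocidad v(t) = 6·cos(3·t) 1 vez. La integral de la velocidad, con x(0) = 0, da la posición: x(t) = 2·sin(3·t). Usando x(t) = 2·sin(3·t) y sustituyendo t = 2*pi/3, encontramos x = 0.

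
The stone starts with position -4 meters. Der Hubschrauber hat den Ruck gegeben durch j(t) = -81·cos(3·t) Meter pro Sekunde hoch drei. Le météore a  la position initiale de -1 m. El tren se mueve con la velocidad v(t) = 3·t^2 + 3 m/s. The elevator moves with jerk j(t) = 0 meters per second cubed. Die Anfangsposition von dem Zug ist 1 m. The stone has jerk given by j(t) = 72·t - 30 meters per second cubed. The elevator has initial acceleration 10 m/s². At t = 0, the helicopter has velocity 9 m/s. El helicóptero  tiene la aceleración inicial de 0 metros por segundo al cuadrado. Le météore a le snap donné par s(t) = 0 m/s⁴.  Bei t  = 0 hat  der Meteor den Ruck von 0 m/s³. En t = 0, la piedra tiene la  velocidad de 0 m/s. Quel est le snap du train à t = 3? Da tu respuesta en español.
Para resolver esto, necesitamos tomar 3 derivadas de nuestra ecuación de la velocidad v(t) = 3·t^2 + 3. Derivando la velocidad, obtenemos la aceleración: a(t) = 6·t. Tomando d/dt de a(t), encontramos j(t) = 6. Tomando d/dt de j(t), encontramos s(t) = 0. Tenemos el snap s(t) = 0. Sustituyendo t = 3: s(3) = 0.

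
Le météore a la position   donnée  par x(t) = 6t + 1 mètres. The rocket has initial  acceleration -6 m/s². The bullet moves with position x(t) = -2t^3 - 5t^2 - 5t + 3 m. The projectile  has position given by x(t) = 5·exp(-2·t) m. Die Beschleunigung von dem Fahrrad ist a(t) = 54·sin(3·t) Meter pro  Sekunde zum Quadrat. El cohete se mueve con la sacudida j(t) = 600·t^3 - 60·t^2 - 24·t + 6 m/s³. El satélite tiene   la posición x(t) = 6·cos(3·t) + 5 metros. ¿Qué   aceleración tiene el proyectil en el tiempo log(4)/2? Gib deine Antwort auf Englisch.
We must differentiate our position equation x(t) = 5·exp(-2·t) 2 times. The derivative of position gives velocity: v(t) = -10·exp(-2·t). Differentiating velocity, we get acceleration: a(t) = 20·exp(-2·t). We have acceleration a(t) = 20·exp(-2·t). Substituting t = log(4)/2: a(log(4)/2) = 5.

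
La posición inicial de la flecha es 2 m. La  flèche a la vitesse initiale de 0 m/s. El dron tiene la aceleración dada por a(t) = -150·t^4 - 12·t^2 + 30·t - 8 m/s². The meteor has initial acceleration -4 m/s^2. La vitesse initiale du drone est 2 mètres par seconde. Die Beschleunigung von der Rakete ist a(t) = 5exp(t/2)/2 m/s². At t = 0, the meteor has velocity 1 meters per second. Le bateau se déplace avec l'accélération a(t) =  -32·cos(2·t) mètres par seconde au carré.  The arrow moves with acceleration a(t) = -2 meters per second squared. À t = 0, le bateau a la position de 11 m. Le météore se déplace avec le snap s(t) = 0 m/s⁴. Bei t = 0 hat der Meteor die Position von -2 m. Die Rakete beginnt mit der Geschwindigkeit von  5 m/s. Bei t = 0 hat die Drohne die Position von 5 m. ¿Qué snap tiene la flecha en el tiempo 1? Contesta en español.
Para resolver esto, necesitamos tomar 2 derivadas de nuestra ecuación de la aceleración a(t) = -2. Derivando la aceleración, obtenemos la sacudida: j(t) = 0. Tomando d/dt de j(t), encontramos s(t) = 0. Tenemos el snap s(t) = 0. Sustituyendo t = 1: s(1) = 0.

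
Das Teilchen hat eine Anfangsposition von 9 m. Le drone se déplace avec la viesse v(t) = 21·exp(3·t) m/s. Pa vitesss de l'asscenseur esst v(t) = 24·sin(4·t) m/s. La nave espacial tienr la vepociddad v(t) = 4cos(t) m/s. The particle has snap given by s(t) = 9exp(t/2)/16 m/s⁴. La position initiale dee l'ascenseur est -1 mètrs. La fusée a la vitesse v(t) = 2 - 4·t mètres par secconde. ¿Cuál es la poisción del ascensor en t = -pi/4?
Necesitamos integrar nuestra ecuación de la velocidad v(t) = 24·sin(4·t) 1 vez. La antiderivada de la velocidad, con x(0) = -1, da la posición: x(t) = 5 - 6·cos(4·t). De la ecuación de la posición x(t) = 5 - 6·cos(4·t), sustituimos t = -pi/4 para obtener x = 11.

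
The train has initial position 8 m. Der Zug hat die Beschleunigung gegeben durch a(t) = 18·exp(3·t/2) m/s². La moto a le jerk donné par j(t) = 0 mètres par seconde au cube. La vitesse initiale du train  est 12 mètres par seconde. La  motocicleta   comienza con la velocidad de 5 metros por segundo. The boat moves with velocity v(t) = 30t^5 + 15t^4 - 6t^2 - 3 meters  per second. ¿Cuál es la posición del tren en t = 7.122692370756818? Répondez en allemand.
Um dies zu lösen, müssen wir 2 Integrale unserer Gleichung für die Beschleunigung a(t) = 18·exp(3·t/2) finden. Das Integral von der Beschleunigung, mit v(0) = 12, ergibt die Geschwindigkeit: v(t) = 12·exp(3·t/2). Die Stammfunktion von der Geschwindigkeit, mit x(0) = 8, ergibt die Position: x(t) = 8·exp(3·t/2). Wir haben die Position x(t) = 8·exp(3·t/2). Durch Einsetzen von t = 7.122692370756818: x(7.122692370756818) = 349227.935325050.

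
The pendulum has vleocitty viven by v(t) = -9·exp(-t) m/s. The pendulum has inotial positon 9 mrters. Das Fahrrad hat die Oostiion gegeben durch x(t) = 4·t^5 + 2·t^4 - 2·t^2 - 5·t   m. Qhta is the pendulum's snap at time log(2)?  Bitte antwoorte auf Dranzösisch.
En partant de la vitesse v(t) = -9·exp(-t), nous prenons 3 dérivées. En dérivant la vitesse, nous obtenons l'accélération: a(t) = 9·exp(-t). En prenant d/dt de a(t), nous trouvons j(t) = -9·exp(-t). En dérivant le jerk, nous obtenons le snap: s(t) = 9·exp(-t). En utilisant s(t) = 9·exp(-t) et en substituant t = log(2), nous trouvons s = 9/2.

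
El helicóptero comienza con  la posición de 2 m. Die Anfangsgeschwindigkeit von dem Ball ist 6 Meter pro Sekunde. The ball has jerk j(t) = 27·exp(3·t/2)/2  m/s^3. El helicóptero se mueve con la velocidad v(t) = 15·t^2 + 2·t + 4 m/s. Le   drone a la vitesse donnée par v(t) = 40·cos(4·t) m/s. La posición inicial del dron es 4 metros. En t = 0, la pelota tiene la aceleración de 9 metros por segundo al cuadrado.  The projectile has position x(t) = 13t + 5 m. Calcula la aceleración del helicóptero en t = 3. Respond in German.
Um dies zu lösen, müssen wir 1 Ableitung unserer Gleichung für die Geschwindigkeit v(t) = 15·t^2 + 2·t + 4 nehmen. Die Ableitung von der Geschwindigkeit ergibt die Beschleunigung: a(t) = 30·t + 2. Mit a(t) = 30·t + 2 und Einsetzen von t = 3, finden wir a = 92.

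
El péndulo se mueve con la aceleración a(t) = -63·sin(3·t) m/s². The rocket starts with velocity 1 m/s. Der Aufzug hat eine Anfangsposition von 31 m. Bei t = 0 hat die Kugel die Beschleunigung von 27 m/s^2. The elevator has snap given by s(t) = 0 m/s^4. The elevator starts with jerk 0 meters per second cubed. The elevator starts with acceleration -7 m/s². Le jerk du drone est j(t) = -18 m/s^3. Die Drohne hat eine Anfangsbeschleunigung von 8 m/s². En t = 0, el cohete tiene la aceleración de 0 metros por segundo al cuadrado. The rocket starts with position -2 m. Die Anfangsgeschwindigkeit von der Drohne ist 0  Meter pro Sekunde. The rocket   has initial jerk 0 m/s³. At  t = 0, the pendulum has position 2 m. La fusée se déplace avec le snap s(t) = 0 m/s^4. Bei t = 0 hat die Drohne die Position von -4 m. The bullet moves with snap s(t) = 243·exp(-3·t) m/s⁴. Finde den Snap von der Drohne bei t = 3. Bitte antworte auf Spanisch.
Debemos derivar nuestra ecuación de la sacudida j(t) = -18 1 vez. La derivada de la sacudida da el snap: s(t) = 0. Usando s(t) = 0 y sustituyendo t = 3, encontramos s = 0.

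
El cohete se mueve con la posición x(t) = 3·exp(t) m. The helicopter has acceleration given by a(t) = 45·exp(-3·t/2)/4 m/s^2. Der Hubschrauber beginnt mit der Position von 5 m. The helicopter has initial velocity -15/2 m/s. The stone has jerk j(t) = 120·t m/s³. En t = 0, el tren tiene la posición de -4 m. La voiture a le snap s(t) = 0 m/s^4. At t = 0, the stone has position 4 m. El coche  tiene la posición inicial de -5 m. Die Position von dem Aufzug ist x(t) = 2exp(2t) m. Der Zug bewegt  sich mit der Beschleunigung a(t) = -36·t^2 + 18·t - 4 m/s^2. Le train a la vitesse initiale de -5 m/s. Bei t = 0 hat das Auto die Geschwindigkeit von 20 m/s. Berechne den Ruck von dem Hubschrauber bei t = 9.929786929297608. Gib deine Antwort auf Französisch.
Nous devons dériver notre équation de l'accélération a(t) = 45·exp(-3·t/2)/4 1 fois. La dérivée de l'accélération donne le jerk: j(t) = -135·exp(-3·t/2)/8. De l'équation du jerk j(t) = -135·exp(-3·t/2)/8, nous substituons t = 9.929786929297608 pour obtenir j = -0.00000573543387028000.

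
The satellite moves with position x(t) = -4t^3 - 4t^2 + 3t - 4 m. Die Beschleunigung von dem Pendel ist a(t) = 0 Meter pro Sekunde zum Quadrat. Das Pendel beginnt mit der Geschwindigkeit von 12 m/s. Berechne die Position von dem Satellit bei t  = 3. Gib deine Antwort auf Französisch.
En utilisant x(t) = -4·t^3 - 4·t^2 + 3·t - 4 et en substituant t = 3, nous trouvons x = -139.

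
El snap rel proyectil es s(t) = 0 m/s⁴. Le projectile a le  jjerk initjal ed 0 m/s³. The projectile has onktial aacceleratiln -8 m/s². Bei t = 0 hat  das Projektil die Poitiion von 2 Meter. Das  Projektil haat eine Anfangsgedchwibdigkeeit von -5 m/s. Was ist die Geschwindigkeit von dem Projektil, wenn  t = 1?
Wir müssen unsere Gleichung für den Snap s(t) = 0 3-mal integrieren. Das Integral von dem Snap, mit j(0) = 0, ergibt den Ruck: j(t) = 0. Durch Integration von dem Ruck und Verwendung der Anfangsbedingung a(0) = -8, erhalten wir a(t) = -8. Durch Integration von der Beschleunigung und Verwendung der Anfangsbedingung v(0) = -5, erhalten wir v(t) = -8·t - 5. Aus der Gleichung für die Geschwindigkeit v(t) = -8·t - 5, setzen wir t = 1 ein und erhalten v = -13.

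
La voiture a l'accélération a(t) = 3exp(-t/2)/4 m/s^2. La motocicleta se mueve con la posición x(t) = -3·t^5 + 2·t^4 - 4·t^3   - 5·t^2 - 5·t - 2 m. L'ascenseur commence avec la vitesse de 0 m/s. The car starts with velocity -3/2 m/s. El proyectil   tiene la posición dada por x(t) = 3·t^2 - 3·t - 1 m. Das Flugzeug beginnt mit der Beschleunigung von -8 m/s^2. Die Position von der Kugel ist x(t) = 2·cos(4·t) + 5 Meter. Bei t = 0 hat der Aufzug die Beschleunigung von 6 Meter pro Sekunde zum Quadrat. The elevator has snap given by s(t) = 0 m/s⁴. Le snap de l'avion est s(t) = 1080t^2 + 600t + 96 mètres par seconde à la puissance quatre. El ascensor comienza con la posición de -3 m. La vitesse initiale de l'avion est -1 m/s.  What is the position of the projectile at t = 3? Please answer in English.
Using x(t) = 3·t^2 - 3·t - 1 and substituting t = 3, we find x = 17.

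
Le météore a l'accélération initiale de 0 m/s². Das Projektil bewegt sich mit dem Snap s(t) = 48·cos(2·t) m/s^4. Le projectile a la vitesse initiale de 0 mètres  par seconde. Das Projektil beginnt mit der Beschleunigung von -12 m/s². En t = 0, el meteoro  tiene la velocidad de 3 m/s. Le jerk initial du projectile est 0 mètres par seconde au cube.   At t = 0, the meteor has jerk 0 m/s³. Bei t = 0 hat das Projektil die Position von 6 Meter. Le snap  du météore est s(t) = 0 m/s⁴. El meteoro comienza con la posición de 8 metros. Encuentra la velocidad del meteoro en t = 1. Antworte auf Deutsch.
Ausgehend von dem Snap s(t) = 0, nehmen wir 3 Integrale. Die Stammfunktion von dem Snap ist der Ruck. Mit j(0) = 0 erhalten wir j(t) = 0. Die Stammfunktion von dem Ruck ist die Beschleunigung. Mit a(0) = 0 erhalten wir a(t) = 0. Das Integral von der Beschleunigung ist die Geschwindigkeit. Mit v(0) = 3 erhalten wir v(t) = 3. Mit v(t) = 3 und Einsetzen von t = 1, finden wir v = 3.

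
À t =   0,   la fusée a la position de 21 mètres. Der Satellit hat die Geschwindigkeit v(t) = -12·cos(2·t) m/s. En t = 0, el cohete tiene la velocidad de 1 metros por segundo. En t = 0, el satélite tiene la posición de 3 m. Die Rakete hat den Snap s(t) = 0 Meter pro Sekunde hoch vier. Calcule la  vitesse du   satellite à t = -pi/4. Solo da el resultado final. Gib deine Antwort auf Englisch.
v(-pi/4) = 0.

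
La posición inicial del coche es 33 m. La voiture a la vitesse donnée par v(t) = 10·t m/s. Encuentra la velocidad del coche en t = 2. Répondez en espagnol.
De la ecuación de la velocidad v(t) = 10·t, sustituimos t = 2 para obtener v = 20.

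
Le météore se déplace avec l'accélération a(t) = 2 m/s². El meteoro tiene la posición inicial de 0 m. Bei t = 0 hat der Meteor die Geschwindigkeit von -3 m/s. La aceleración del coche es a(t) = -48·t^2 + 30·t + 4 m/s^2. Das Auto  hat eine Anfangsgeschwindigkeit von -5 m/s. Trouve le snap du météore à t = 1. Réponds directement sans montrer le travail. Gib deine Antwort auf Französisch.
À t = 1, s = 0.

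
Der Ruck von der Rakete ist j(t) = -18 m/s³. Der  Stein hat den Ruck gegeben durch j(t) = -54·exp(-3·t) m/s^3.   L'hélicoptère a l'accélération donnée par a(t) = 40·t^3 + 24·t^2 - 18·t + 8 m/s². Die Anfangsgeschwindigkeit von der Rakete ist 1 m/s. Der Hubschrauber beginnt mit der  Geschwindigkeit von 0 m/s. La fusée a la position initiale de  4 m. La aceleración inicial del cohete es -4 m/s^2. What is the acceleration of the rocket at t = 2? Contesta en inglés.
We must find the integral of our jerk equation j(t) = -18 1 time. Integrating jerk and using the initial condition a(0) = -4, we get a(t) = -18·t - 4. From the given acceleration equation a(t) = -18·t - 4, we substitute t = 2 to get a = -40.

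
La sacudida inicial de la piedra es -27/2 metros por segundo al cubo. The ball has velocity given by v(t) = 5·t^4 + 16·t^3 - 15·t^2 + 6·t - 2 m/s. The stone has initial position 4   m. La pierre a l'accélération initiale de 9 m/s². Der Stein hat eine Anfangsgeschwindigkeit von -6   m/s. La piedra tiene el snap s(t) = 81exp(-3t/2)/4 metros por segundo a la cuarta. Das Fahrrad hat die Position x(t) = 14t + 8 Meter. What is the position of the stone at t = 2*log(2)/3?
Starting from snap s(t) = 81·exp(-3·t/2)/4, we take 4 integrals. Taking ∫s(t)dt and applying j(0) = -27/2, we find j(t) = -27·exp(-3·t/2)/2. Integrating jerk and using the initial condition a(0) = 9, we get a(t) = 9·exp(-3·t/2). Integrating acceleration and using the initial condition v(0) = -6, we get v(t) = -6·exp(-3·t/2). Taking ∫v(t)dt and applying x(0) = 4, we find x(t) = 4·exp(-3·t/2). From the given position equation x(t) = 4·exp(-3·t/2), we substitute t = 2*log(2)/3 to get x = 2.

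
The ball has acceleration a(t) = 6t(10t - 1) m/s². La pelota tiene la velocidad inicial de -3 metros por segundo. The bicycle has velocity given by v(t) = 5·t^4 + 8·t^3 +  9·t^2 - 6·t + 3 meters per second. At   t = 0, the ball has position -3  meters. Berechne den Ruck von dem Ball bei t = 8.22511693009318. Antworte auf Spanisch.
Para resolver esto, necesitamos tomar 1 derivada de nuestra ecuación de la aceleración a(t) = 6·t·(10·t - 1). Derivando la aceleración, obtenemos la sacudida: j(t) = 120·t - 6. De la ecuación de la sacudida j(t) = 120·t - 6, sustituimos t = 8.22511693009318 para obtener j = 981.014031611182.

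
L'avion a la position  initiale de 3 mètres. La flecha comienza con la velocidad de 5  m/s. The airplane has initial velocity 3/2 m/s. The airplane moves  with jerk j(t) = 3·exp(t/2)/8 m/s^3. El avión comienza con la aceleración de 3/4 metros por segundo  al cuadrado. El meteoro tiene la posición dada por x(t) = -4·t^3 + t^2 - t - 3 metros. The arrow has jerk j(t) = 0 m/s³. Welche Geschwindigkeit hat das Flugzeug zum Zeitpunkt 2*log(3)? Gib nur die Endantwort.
v(2*log(3)) = 9/2.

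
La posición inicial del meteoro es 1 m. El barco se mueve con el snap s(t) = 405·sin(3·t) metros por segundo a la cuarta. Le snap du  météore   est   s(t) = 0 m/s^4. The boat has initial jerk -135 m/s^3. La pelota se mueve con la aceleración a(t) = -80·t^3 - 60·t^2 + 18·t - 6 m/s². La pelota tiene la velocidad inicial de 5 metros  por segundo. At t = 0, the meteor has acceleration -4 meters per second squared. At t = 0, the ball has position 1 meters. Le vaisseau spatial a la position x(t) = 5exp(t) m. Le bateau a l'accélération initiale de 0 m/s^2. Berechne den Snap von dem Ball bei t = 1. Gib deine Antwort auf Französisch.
Nous devons dériver notre équation de l'accélération a(t) = -80·t^3 - 60·t^2 + 18·t - 6 2 fois. La dérivée de l'accélération donne le jerk: j(t) = -240·t^2 - 120·t + 18. La dérivée du jerk donne le snap: s(t) = -480·t - 120. De l'équation du snap s(t) = -480·t - 120, nous substituons t = 1 pour obtenir s = -600.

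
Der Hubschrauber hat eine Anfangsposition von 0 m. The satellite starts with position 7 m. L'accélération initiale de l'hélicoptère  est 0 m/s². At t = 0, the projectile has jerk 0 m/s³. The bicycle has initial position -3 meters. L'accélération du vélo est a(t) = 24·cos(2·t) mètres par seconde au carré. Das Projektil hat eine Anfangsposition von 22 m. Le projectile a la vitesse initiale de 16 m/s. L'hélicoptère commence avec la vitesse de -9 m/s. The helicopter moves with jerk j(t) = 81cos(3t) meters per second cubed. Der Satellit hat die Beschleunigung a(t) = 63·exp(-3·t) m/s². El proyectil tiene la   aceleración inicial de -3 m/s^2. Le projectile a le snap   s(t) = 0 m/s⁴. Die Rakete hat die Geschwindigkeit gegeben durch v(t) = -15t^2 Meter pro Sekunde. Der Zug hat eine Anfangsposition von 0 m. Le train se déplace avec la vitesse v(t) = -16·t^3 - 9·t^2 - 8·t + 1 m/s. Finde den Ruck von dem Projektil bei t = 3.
Wir müssen unsere Gleichung für den Snap s(t) = 0 1-mal integrieren. Mit ∫s(t)dt und Anwendung von j(0) = 0, finden wir j(t) = 0. Mit j(t) = 0 und Einsetzen von t = 3, finden wir j = 0.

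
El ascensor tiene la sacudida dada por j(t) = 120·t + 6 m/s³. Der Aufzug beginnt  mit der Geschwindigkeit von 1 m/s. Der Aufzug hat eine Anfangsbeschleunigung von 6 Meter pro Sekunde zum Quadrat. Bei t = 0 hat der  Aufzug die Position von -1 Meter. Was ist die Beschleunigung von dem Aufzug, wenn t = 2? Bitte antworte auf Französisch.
Nous devons intégrer notre équation du jerk j(t) = 120·t + 6 1 fois. L'intégrale du jerk est l'accélération. En utilisant a(0) = 6, nous obtenons a(t) = 60·t^2 + 6·t + 6. Nous avons l'accélération a(t) = 60·t^2 + 6·t + 6. En substituant t = 2: a(2) = 258.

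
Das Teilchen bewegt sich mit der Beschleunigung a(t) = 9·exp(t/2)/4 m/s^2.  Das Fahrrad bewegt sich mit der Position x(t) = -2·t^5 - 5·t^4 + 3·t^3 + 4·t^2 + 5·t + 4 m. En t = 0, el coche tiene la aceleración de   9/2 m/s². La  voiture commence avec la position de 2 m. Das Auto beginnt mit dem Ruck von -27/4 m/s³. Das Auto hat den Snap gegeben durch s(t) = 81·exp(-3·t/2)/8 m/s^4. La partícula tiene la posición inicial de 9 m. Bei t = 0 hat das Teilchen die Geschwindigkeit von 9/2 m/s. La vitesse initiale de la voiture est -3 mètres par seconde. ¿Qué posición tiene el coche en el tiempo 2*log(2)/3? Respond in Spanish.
Necesitamos integrar nuestra ecuación del snap s(t) = 81·exp(-3·t/2)/8 4 veces. Tomando ∫s(t)dt y aplicando j(0) = -27/4, encontramos j(t) = -27·exp(-3·t/2)/4. La antiderivada de la sacudida, con a(0) = 9/2, da la aceleración: a(t) = 9·exp(-3·t/2)/2. Tomando ∫a(t)dt y aplicando v(0) = -3, encontramos v(t) = -3·exp(-3·t/2). Integrando la velocidad y usando la condición inicial x(0) = 2, obtenemos x(t) = 2·exp(-3·t/2). Usando x(t) = 2·exp(-3·t/2) y sustituyendo t = 2*log(2)/3, encontramos x = 1.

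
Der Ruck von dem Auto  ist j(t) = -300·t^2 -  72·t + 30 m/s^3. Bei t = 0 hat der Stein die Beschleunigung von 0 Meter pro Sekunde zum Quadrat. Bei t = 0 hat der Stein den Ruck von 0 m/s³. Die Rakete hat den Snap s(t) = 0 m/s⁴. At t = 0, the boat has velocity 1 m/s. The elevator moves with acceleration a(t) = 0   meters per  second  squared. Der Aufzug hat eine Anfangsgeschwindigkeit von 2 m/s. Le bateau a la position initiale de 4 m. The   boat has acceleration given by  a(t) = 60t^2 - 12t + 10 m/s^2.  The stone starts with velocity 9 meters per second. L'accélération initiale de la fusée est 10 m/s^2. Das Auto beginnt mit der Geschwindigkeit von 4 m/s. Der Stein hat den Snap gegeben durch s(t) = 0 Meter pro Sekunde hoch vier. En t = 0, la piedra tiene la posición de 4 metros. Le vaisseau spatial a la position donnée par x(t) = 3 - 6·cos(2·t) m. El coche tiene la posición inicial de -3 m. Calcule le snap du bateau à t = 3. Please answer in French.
En partant de l'accélération a(t) = 60·t^2 - 12·t + 10, nous prenons 2 dérivées. En dérivant l'accélération, nous obtenons le jerk: j(t) = 120·t - 12. En dérivant le jerk, nous obtenons le snap: s(t) = 120. En utilisant s(t) = 120 et en substituant t = 3, nous trouvons s = 120.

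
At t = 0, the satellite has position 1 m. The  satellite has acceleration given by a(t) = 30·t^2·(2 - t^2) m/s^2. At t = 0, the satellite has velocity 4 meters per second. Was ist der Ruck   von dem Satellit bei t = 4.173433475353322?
Um dies zu lösen, müssen wir 1 Ableitung unserer Gleichung für die Beschleunigung a(t) = 30·t^2·(2 - t^2) nehmen. Mit d/dt von a(t) finden wir j(t) = -60·t^3 + 60·t·(2 - t^2). Wir haben den Ruck j(t) = -60·t^3 + 60·t·(2 - t^2). Durch Einsetzen von t = 4.173433475353322: j(4.173433475353322) = -8222.10481453647.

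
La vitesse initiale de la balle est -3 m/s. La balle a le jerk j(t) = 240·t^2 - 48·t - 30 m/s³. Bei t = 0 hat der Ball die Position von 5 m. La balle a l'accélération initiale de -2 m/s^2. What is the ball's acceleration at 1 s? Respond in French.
Nous devons trouver la primitive de notre équation du jerk j(t) = 240·t^2 - 48·t - 30 1 fois. En prenant ∫j(t)dt et en appliquant a(0) = -2, nous trouvons a(t) = 80·t^3 - 24·t^2 - 30·t - 2. En utilisant a(t) = 80·t^3 - 24·t^2 - 30·t - 2 et en substituant t = 1, nous trouvons a = 24.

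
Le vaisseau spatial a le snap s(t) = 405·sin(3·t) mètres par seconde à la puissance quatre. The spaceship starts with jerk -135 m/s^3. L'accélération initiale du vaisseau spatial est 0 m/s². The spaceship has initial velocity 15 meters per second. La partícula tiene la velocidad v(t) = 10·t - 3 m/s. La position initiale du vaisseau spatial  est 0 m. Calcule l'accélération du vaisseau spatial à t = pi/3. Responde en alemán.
Ausgehend von dem Snap s(t) = 405·sin(3·t), nehmen wir 2 Stammfunktionen. Durch Integration von dem Snap und Verwendung der Anfangsbedingung j(0) = -135, erhalten wir j(t) = -135·cos(3·t). Die Stammfunktion von dem Ruck ist die Beschleunigung. Mit a(0) = 0 erhalten wir a(t) = -45·sin(3·t). Mit a(t) = -45·sin(3·t) und Einsetzen von t = pi/3, finden wir a = 0.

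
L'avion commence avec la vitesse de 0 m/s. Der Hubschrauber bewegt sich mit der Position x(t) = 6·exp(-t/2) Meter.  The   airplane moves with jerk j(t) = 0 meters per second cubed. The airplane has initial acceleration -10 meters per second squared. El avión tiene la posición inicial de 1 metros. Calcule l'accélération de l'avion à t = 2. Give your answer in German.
Ausgehend von dem Ruck j(t) = 0, nehmen wir 1 Stammfunktion. Mit ∫j(t)dt und Anwendung von a(0) = -10, finden wir a(t) = -10. Wir haben die Beschleunigung a(t) = -10. Durch Einsetzen von t = 2: a(2) = -10.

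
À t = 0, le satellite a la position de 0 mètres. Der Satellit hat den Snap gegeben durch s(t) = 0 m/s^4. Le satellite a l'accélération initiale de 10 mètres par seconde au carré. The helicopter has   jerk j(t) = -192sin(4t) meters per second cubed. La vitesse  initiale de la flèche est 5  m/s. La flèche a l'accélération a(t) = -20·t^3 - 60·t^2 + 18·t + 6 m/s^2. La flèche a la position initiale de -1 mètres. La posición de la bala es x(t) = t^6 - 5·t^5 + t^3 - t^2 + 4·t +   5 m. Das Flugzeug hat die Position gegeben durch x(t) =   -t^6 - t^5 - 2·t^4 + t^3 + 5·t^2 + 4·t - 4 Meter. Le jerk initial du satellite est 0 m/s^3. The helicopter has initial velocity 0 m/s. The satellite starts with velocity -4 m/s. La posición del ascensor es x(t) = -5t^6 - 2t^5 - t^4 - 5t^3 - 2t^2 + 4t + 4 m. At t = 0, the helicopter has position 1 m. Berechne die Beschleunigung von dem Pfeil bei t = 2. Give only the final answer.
Bei t = 2, a = -358.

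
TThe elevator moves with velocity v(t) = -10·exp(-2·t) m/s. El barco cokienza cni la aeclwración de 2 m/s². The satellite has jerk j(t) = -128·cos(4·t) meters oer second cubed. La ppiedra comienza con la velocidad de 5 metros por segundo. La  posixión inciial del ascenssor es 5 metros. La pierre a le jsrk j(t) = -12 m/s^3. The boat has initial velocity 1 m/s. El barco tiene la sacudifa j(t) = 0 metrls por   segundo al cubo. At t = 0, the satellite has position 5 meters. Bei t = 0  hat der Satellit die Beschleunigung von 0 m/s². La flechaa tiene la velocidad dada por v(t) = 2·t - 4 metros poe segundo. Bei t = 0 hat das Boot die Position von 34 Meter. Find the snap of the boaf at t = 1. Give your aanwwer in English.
We must differentiate our jerk equation j(t) = 0 1 time. The derivative of jerk gives snap: s(t) = 0. We have snap s(t) = 0. Substituting t = 1: s(1) = 0.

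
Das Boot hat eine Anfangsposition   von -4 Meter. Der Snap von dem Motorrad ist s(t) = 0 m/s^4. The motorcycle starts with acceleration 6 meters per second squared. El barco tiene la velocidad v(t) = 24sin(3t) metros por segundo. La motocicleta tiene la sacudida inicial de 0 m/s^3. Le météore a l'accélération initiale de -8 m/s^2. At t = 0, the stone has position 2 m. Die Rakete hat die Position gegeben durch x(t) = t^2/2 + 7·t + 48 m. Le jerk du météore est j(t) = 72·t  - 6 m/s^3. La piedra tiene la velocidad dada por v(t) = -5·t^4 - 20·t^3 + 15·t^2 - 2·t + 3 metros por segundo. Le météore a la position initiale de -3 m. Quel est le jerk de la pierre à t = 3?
En partant de la vitesse v(t) = -5·t^4 - 20·t^3 + 15·t^2 - 2·t + 3, nous prenons 2 dérivées. En prenant d/dt de v(t), nous trouvons a(t) = -20·t^3 - 60·t^2 + 30·t - 2. La dérivée de l'accélération donne le jerk: j(t) = -60·t^2 - 120·t + 30. En utilisant j(t) = -60·t^2 - 120·t + 30 et en substituant t = 3, nous trouvons j = -870.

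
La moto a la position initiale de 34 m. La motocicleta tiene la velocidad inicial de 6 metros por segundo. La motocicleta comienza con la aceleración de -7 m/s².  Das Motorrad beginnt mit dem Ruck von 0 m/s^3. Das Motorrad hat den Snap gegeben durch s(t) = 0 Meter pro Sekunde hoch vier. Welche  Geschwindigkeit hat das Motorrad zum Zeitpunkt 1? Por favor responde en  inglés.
We need to integrate our snap equation s(t) = 0 3 times. Finding the antiderivative of s(t) and using j(0) = 0: j(t) = 0. The antiderivative of jerk is acceleration. Using a(0) = -7, we get a(t) = -7. The antiderivative of acceleration is velocity. Using v(0) = 6, we get v(t) = 6 - 7·t. We have velocity v(t) = 6 - 7·t. Substituting t = 1: v(1) = -1.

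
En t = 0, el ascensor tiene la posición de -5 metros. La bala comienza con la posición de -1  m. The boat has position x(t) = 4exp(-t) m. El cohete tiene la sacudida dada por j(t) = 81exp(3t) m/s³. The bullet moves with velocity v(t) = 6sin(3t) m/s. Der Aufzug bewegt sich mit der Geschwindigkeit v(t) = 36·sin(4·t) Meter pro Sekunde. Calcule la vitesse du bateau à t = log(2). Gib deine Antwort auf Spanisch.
Debemos derivar nuestra ecuación de la posición x(t) = 4·exp(-t) 1 vez. Derivando la posición, obtenemos la velocidad: v(t) = -4·exp(-t). De la ecuación de la velocidad v(t) = -4·exp(-t), sustituimos t = log(2) para obtener v = -2.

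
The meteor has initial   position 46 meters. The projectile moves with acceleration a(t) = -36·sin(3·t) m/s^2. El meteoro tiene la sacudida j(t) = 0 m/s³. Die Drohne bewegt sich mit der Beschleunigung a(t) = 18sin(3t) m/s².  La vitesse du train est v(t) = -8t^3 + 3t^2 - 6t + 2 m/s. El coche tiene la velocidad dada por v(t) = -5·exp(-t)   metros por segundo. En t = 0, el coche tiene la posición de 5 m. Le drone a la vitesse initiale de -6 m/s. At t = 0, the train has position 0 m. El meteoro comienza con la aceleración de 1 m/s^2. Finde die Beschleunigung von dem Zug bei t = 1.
Um dies zu lösen, müssen wir 1 Ableitung unserer Gleichung für die Geschwindigkeit v(t) = -8·t^3 + 3·t^2 - 6·t + 2 nehmen. Die Ableitung von der Geschwindigkeit ergibt die Beschleunigung: a(t) = -24·t^2 + 6·t - 6. Mit a(t) = -24·t^2 + 6·t - 6 und Einsetzen von t = 1, finden wir a = -24.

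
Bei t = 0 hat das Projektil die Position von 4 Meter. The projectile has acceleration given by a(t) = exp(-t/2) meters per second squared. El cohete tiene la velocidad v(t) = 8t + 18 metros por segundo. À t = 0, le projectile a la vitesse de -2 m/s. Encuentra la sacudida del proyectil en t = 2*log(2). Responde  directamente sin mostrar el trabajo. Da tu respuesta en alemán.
Bei t = 2*log(2), j = -1/4.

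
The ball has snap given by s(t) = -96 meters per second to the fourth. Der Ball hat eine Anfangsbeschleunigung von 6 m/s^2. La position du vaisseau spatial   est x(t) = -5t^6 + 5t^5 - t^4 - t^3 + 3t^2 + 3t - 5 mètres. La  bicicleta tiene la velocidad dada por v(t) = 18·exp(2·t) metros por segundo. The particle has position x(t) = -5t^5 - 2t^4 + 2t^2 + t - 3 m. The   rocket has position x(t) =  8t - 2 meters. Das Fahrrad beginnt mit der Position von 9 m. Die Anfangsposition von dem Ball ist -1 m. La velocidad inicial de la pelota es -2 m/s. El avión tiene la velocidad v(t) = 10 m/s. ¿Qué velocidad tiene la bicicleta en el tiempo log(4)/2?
Usando v(t) = 18·exp(2·t) y sustituyendo t = log(4)/2, encontramos v = 72.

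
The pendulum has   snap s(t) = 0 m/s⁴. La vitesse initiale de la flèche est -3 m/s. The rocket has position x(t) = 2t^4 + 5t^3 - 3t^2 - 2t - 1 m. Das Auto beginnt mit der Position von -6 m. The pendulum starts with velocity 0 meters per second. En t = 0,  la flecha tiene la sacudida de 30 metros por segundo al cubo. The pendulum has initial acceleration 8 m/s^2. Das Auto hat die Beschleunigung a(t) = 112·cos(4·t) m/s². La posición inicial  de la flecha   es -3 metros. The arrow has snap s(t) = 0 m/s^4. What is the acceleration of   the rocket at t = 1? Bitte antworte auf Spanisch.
Partiendo de la posición x(t) = 2·t^4 + 5·t^3 - 3·t^2 - 2·t - 1, tomamos 2 derivadas. La derivada de la posición da la velocidad: v(t) = 8·t^3 + 15·t^2 - 6·t - 2. Tomando d/dt de v(t), encontramos a(t) = 24·t^2 + 30·t - 6. De la ecuación de la aceleración a(t) = 24·t^2 + 30·t - 6, sustituimos t = 1 para obtener a = 48.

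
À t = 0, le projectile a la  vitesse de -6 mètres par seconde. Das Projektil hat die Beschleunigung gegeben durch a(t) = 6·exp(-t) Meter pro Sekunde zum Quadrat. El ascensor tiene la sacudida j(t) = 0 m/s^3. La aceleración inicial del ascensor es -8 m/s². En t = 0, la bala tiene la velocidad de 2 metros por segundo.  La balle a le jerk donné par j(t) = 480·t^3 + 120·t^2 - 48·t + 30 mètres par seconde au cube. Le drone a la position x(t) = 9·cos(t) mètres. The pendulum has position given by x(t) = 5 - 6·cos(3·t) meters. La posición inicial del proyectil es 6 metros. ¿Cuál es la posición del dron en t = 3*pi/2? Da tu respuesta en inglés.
From the given position equation x(t) = 9·cos(t), we substitute t = 3*pi/2 to get x = 0.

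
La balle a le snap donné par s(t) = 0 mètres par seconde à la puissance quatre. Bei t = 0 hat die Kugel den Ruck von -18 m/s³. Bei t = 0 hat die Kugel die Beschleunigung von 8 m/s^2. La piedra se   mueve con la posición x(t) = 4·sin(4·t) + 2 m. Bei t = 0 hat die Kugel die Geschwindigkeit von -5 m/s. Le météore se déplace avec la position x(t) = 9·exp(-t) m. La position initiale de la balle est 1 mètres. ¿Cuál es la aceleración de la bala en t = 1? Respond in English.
We need to integrate our snap equation s(t) = 0 2 times. Finding the integral of s(t) and using j(0) = -18: j(t) = -18. The integral of jerk is acceleration. Using a(0) = 8, we get a(t) = 8 - 18·t. We have acceleration a(t) = 8 - 18·t. Substituting t = 1: a(1) = -10.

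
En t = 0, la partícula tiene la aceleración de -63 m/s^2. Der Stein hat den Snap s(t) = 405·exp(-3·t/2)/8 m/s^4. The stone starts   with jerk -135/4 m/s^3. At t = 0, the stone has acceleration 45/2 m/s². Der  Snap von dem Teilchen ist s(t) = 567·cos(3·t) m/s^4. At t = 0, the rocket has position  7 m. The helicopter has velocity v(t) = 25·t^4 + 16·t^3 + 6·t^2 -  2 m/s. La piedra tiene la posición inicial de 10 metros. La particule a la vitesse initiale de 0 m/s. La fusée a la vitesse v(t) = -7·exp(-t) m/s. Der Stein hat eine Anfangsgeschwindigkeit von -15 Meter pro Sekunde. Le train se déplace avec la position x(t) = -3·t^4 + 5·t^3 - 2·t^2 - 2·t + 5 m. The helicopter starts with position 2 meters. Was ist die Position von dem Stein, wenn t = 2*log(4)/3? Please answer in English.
We must find the integral of our snap equation s(t) = 405·exp(-3·t/2)/8 4 times. Finding the integral of s(t) and using j(0) = -135/4: j(t) = -135·exp(-3·t/2)/4. The integral of jerk is acceleration. Using a(0) = 45/2, we get a(t) = 45·exp(-3·t/2)/2. Integrating acceleration and using the initial condition v(0) = -15, we get v(t) = -15·exp(-3·t/2). Taking ∫v(t)dt and applying x(0) = 10, we find x(t) = 10·exp(-3·t/2). We have position x(t) = 10·exp(-3·t/2). Substituting t = 2*log(4)/3: x(2*log(4)/3) = 5/2.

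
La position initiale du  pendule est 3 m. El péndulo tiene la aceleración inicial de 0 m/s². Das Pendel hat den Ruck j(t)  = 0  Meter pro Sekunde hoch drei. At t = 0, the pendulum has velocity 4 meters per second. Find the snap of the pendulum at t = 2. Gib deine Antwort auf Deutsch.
Ausgehend von dem Ruck j(t) = 0, nehmen wir 1 Ableitung. Die Ableitung von dem Ruck ergibt den Snap: s(t) = 0. Mit s(t) = 0 und Einsetzen von t = 2, finden wir s = 0.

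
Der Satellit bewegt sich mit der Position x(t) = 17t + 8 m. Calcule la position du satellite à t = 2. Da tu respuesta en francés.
Nous avons la position x(t) = 17·t + 8. En substituant t = 2: x(2) = 42.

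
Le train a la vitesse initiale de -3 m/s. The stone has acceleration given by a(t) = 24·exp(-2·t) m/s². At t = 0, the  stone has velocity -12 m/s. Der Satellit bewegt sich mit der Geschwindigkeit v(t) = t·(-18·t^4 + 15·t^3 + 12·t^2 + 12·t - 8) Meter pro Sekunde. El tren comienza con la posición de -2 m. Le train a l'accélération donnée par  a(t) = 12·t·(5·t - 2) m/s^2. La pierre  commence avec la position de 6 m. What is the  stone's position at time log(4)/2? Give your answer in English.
We need to integrate our acceleration equation a(t) = 24·exp(-2·t) 2 times. Finding the integral of a(t) and using v(0) = -12: v(t) = -12·exp(-2·t). Integrating velocity and using the initial condition x(0) = 6, we get x(t) = 6·exp(-2·t). From the given position equation x(t) = 6·exp(-2·t), we substitute t = log(4)/2 to get x = 3/2.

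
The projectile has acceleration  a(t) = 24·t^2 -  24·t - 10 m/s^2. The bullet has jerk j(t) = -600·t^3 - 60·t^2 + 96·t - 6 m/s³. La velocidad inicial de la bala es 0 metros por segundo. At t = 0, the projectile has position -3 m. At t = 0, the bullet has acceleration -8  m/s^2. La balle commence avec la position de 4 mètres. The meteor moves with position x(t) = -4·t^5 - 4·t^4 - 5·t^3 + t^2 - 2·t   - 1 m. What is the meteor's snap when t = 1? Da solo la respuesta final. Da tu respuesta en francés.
La réponse est -576.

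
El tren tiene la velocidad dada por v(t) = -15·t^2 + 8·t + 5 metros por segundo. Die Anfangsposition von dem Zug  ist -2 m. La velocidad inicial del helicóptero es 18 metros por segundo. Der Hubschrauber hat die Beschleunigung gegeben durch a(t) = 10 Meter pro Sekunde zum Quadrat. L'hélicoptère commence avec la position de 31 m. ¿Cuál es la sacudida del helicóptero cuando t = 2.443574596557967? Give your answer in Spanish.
Para resolver esto, necesitamos tomar 1 derivada de nuestra ecuación de la aceleración a(t) = 10. Derivando la aceleración, obtenemos la sacudida: j(t) = 0. Usando j(t) = 0 y sustituyendo t = 2.443574596557967, encontramos j = 0.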